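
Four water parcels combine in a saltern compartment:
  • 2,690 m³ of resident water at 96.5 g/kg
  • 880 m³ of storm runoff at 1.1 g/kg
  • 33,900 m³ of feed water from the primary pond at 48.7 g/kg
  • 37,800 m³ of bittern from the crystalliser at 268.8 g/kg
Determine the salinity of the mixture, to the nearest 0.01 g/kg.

Total salt / total volume:
salt = 2,690×96.5 + 880×1.1 + 33,900×48.7 + 37,800×268.8 = 259,585 + 968 + 1,650,930 + 10,160,640 = 12,072,123
volume = 2,690 + 880 + 33,900 + 37,800 = 75,270 m³
S = 12,072,123 / 75,270 = 160.3843 g/kg

160.38 g/kg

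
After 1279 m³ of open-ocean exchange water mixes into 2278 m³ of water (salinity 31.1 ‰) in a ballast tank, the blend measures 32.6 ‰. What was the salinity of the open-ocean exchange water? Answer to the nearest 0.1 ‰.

35.3 ‰

Salt balance: 2,278×31.1 + 1,279×S = 3,557×32.6
70,845.8 + 1,279·S = 115,958.2
S = (115,958.2 − 70,845.8) / 1,279 = 35.2716 ‰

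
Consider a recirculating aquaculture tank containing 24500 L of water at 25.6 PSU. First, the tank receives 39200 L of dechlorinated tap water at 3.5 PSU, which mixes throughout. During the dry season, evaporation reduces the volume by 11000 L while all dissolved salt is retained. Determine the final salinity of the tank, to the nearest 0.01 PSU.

After mixing: salt = 24,500×25.6 + 39,200×3.5 = 764,400; volume = 63,700 L
After evaporation: salt unchanged = 764,400; volume = 63,700 − 11,000 = 52,700 L
S = 764,400 / 52,700 = 14.5047 PSU

14.50 PSU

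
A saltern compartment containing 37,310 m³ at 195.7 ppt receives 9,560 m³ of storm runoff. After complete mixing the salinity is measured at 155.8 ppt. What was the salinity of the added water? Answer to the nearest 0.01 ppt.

0.08 ppt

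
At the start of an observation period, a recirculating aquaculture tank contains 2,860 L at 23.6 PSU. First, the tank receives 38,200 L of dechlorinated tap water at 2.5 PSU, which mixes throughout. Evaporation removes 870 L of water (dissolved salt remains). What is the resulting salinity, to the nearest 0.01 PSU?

4.06 PSU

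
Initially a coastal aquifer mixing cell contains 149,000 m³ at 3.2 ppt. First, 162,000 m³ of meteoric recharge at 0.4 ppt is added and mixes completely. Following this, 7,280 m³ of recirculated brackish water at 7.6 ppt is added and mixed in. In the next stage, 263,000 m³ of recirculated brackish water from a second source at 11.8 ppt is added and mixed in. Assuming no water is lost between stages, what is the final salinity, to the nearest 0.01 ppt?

6.37 ppt

By conservation of dissolved salt,
Initial salt = 149,000×3.2 = 476,800
After stage 1: salt = 476,800 + 162,000×0.4 = 541,600; volume = 311,000 m³; S = 1.741 ppt
After stage 2: salt = 541,600 + 7,280×7.6 = 596,928; volume = 318,280 m³; S = 1.875 ppt
After stage 3: salt = 596,928 + 263,000×11.8 = 3,700,328; volume = 581,280 m³
S = 3,700,328 / 581,280 = 6.3658 ppt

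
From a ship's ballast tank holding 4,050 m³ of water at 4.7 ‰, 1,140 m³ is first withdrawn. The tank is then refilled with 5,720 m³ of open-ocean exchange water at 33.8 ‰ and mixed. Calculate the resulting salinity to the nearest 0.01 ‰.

23.99 ‰

Remaining after removal: 2,910 m³ at 4.7 ‰ (salt = 13,677)
After addition: salt = 13,677 + 5,720×33.8 = 207,013; volume = 8,630 m³
S = 207,013 / 8,630 = 23.9876 ‰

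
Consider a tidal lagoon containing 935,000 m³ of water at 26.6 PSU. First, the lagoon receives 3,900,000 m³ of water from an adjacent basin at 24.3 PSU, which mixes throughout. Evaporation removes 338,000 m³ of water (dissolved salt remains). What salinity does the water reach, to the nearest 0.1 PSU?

26.6 PSU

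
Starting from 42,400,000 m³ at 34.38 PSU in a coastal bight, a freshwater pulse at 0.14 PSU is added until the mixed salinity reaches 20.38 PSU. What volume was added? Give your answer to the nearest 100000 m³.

Salt balance: 42,400,000×34.38 + V×0.14 = (42,400,000+V)×20.38
1,457,712,000 + 0.14V = 864,112,000 + 20.38V
593,600,000 = 20.24V
V = 29,328,063.24 m³

29300000 m³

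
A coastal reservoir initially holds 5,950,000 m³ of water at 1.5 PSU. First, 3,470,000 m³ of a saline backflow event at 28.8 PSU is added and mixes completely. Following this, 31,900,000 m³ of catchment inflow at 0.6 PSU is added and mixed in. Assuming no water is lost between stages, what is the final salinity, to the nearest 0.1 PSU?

Total salt / total volume:
Initial salt = 5,950,000×1.5 = 8,925,000
After stage 1: salt = 8,925,000 + 3,470,000×28.8 = 108,861,000; volume = 9,420,000 m³; S = 11.556 PSU
After stage 2: salt = 108,861,000 + 31,900,000×0.6 = 128,001,000; volume = 41,320,000 m³
S = 128,001,000 / 41,320,000 = 3.0978 PSU

3.1 PSU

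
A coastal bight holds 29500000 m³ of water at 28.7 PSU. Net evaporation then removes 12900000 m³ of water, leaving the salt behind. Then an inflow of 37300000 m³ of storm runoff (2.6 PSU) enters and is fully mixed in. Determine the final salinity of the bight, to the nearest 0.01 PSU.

After evaporation: salt = 29,500,000×28.7 = 846,650,000; volume = 29,500,000 − 12,900,000 = 16,600,000 m³
After mixing: salt = 846,650,000 + 37,300,000×2.6 = 943,630,000; volume = 16,600,000 + 37,300,000 = 53,900,000 m³
S = 943,630,000 / 53,900,000 = 17.5071 PSU

17.51 PSU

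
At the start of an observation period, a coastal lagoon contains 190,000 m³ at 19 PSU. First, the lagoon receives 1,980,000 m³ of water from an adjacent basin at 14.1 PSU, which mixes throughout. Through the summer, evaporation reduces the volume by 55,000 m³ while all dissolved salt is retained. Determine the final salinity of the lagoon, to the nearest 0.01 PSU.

After mixing: salt = 190,000×19 + 1,980,000×14.1 = 31,528,000; volume = 2,170,000 m³
After evaporation: salt unchanged = 31,528,000; volume = 2,170,000 − 55,000 = 2,115,000 m³
S = 31,528,000 / 2,115,000 = 14.9069 PSU

14.91 PSU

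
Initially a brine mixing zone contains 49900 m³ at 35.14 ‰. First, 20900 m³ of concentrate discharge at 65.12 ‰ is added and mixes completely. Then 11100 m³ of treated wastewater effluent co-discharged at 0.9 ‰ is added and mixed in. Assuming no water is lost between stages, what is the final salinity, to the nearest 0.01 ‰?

Weighted by volume,
Initial salt = 49,900×35.14 = 1,753,486
After stage 1: salt = 1,753,486 + 20,900×65.12 = 3,114,494; volume = 70,800 m³; S = 43.99 ‰
After stage 2: salt = 3,114,494 + 11,100×0.9 = 3,124,484; volume = 81,900 m³
S = 3,124,484 / 81,900 = 38.15 ‰

38.15 ‰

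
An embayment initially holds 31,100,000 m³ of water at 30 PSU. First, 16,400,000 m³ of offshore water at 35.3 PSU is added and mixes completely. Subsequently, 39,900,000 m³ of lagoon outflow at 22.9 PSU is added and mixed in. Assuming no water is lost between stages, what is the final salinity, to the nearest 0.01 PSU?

27.75 PSU

By conservation of dissolved salt,
Initial salt = 31,100,000×30 = 933,000,000
After stage 1: salt = 933,000,000 + 16,400,000×35.3 = 1,511,920,000; volume = 47,500,000 m³; S = 31.83 PSU
After stage 2: salt = 1,511,920,000 + 39,900,000×22.9 = 2,425,630,000; volume = 87,400,000 m³
S = 2,425,630,000 / 87,400,000 = 27.7532 PSU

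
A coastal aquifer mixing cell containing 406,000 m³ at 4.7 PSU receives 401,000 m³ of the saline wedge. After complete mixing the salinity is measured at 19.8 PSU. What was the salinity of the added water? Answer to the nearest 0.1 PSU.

35.1 PSU

Salt balance: 406,000×4.7 + 401,000×S = 807,000×19.8
1,908,200 + 401,000·S = 15,978,600
S = (15,978,600 − 1,908,200) / 401,000 = 35.0883 PSU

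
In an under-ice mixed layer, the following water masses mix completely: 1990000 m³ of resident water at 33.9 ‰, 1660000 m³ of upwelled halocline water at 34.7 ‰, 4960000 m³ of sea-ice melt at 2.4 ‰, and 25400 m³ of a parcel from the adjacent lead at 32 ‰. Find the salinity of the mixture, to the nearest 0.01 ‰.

Weighted by volume,
salt = 1,990,000×33.9 + 1,660,000×34.7 + 4,960,000×2.4 + 25,400×32 = 67,461,000 + 57,602,000 + 11,904,000 + 812,800 = 137,779,800
volume = 1,990,000 + 1,660,000 + 4,960,000 + 25,400 = 8,635,400 m³
S = 137,779,800 / 8,635,400 = 15.9552 ‰

15.96 ‰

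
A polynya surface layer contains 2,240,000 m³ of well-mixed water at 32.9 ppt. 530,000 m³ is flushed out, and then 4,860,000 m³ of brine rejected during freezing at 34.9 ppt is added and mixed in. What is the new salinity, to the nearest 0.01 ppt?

Remaining after removal: 1,710,000 m³ at 32.9 ppt (salt = 56,259,000)
After addition: salt = 56,259,000 + 4,860,000×34.9 = 225,873,000; volume = 6,570,000 m³
S = 225,873,000 / 6,570,000 = 34.3795 ppt

34.38 ppt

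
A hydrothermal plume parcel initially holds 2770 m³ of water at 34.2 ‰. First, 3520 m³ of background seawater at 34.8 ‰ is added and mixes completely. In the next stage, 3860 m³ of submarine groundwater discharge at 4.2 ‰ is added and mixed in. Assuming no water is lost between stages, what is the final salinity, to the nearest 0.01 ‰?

23.00 ‰

Conserving salt mass:
Initial salt = 2,770×34.2 = 94,734
After stage 1: salt = 94,734 + 3,520×34.8 = 217,230; volume = 6,290 m³; S = 34.536 ‰
After stage 2: salt = 217,230 + 3,860×4.2 = 233,442; volume = 10,150 m³
S = 233,442 / 10,150 = 22.9992 ‰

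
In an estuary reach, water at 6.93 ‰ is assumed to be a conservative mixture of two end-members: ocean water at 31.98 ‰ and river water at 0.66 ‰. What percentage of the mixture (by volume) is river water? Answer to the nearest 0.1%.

80.0%

Let f be the freshwater fraction. Salt balance per unit volume:
f×0.66 + (1−f)×31.98 = 6.93
f = (31.98 − 6.93) / (31.98 − 0.66) = 25.05/31.32 = 0.7998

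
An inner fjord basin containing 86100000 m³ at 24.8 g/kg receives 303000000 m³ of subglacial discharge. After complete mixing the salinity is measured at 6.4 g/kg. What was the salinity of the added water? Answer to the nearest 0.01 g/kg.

1.17 g/kg

Salt balance: 86,100,000×24.8 + 303,000,000×S = 389,100,000×6.4
2,135,280,000 + 303,000,000·S = 2,490,240,000
S = (2,490,240,000 − 2,135,280,000) / 303,000,000 = 1.1715 g/kg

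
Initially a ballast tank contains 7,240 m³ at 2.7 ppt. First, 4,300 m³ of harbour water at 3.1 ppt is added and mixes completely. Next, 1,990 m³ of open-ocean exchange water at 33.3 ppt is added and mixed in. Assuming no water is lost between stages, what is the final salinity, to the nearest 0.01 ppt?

Salt balance:
Initial salt = 7,240×2.7 = 19,548
After stage 1: salt = 19,548 + 4,300×3.1 = 32,878; volume = 11,540 m³; S = 2.849 ppt
After stage 2: salt = 32,878 + 1,990×33.3 = 99,145; volume = 13,530 m³
S = 99,145 / 13,530 = 7.3278 ppt

7.33 ppt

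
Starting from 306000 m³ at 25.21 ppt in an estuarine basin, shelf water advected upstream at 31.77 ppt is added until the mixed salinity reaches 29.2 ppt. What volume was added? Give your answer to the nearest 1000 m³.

Salt balance: 306,000×25.21 + V×31.77 = (306,000+V)×29.2
7,714,260 + 31.77V = 8,935,200 + 29.2V
1,220,940 = 2.57V
V = 475,073.93 m³

475000 m³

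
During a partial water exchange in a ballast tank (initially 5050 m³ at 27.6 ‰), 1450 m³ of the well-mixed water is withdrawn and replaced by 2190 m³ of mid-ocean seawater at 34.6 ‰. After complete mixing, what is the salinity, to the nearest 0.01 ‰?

Remaining after removal: 3,600 m³ at 27.6 ‰ (salt = 99,360)
After addition: salt = 99,360 + 2,190×34.6 = 175,134; volume = 5,790 m³
S = 175,134 / 5,790 = 30.2477 ‰

30.25 ‰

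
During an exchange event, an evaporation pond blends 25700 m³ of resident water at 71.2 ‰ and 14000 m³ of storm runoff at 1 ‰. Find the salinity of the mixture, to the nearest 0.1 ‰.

46.4 ‰

By conservation of dissolved salt,
salt = 25,700×71.2 + 14,000×1 = 1,829,840 + 14,000 = 1,843,840
volume = 25,700 + 14,000 = 39,700 m³
S = 1,843,840 / 39,700 = 46.444 ‰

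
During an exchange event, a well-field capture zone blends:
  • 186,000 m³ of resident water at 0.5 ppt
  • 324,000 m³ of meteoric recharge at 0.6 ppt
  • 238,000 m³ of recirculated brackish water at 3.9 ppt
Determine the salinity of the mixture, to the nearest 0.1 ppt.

Weighted by volume,
salt = 186,000×0.5 + 324,000×0.6 + 238,000×3.9 = 93,000 + 194,400 + 928,200 = 1,215,600
volume = 186,000 + 324,000 + 238,000 = 748,000 m³
S = 1,215,600 / 748,000 = 1.625 ppt

1.6 ppt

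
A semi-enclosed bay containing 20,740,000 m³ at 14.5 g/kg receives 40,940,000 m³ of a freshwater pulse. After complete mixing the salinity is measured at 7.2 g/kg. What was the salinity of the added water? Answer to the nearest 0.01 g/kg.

Salt balance: 20,740,000×14.5 + 40,940,000×S = 61,680,000×7.2
300,730,000 + 40,940,000·S = 444,096,000
S = (444,096,000 − 300,730,000) / 40,940,000 = 3.5019 g/kg

3.50 g/kg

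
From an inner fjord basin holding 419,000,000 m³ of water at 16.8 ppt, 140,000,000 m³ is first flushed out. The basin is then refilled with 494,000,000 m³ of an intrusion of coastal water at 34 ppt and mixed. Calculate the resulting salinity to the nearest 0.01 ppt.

27.79 ppt

Remaining after removal: 279,000,000 m³ at 16.8 ppt (salt = 4,687,200,000)
After addition: salt = 4,687,200,000 + 494,000,000×34 = 21,483,200,000; volume = 773,000,000 m³
S = 21,483,200,000 / 773,000,000 = 27.792 ppt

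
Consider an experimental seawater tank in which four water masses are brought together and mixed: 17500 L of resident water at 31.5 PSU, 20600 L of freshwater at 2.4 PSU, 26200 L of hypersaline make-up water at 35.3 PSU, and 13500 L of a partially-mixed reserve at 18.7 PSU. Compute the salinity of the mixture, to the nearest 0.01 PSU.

Total salt / total volume:
salt = 17,500×31.5 + 20,600×2.4 + 26,200×35.3 + 13,500×18.7 = 551,250 + 49,440 + 924,860 + 252,450 = 1,778,000
volume = 17,500 + 20,600 + 26,200 + 13,500 = 77,800 L
S = 1,778,000 / 77,800 = 22.8535 PSU

22.85 PSU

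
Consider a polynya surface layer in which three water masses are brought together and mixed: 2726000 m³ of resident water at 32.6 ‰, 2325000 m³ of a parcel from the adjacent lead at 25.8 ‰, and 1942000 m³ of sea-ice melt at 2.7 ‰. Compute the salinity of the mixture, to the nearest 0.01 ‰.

22.04 ‰

Mass of salt is conserved:
salt = 2,726,000×32.6 + 2,325,000×25.8 + 1,942,000×2.7 = 88,867,600 + 59,985,000 + 5,243,400 = 154,096,000
volume = 2,726,000 + 2,325,000 + 1,942,000 = 6,993,000 m³
S = 154,096,000 / 6,993,000 = 22.0358 ‰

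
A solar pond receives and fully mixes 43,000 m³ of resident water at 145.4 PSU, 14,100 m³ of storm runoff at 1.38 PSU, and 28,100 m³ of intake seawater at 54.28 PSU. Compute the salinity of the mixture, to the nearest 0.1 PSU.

Conserving salt mass:
salt = 43,000×145.4 + 14,100×1.38 + 28,100×54.28 = 6,252,200 + 19,458 + 1,525,268 = 7,796,926
volume = 43,000 + 14,100 + 28,100 = 85,200 m³
S = 7,796,926 / 85,200 = 91.513 PSU

91.5 PSU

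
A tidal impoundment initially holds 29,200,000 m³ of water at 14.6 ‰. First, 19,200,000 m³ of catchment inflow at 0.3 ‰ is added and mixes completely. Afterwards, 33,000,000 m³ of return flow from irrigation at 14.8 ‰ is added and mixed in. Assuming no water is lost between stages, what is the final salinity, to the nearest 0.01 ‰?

Mass of salt is conserved:
Initial salt = 29,200,000×14.6 = 426,320,000
After stage 1: salt = 426,320,000 + 19,200,000×0.3 = 432,080,000; volume = 48,400,000 m³; S = 8.927 ‰
After stage 2: salt = 432,080,000 + 33,000,000×14.8 = 920,480,000; volume = 81,400,000 m³
S = 920,480,000 / 81,400,000 = 11.3081 ‰

11.31 ‰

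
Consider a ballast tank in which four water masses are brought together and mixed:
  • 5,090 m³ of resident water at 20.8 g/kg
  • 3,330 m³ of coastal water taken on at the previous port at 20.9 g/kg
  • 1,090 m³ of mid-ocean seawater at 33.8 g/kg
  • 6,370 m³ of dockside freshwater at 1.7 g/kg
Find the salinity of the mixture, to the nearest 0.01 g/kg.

Weighted by volume,
salt = 5,090×20.8 + 3,330×20.9 + 1,090×33.8 + 6,370×1.7 = 105,872 + 69,597 + 36,842 + 10,829 = 223,140
volume = 5,090 + 3,330 + 1,090 + 6,370 = 15,880 m³
S = 223,140 / 15,880 = 14.0516 g/kg

14.05 g/kg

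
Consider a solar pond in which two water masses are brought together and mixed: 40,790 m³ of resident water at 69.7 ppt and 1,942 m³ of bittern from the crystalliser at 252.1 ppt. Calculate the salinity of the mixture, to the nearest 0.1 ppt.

Weighted by volume,
salt = 40,790×69.7 + 1,942×252.1 = 2,843,063 + 489,578.2 = 3,332,641.2
volume = 40,790 + 1,942 = 42,732 m³
S = 3,332,641.2 / 42,732 = 77.989 ppt

78.0 ppt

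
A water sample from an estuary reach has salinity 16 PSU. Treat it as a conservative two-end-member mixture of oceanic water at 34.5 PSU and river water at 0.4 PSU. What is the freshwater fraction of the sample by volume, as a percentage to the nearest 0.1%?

Let f be the freshwater fraction. Salt balance per unit volume:
f×0.4 + (1−f)×34.5 = 16
f = (34.5 − 16) / (34.5 − 0.4) = 18.5/34.1 = 0.5425

54.3%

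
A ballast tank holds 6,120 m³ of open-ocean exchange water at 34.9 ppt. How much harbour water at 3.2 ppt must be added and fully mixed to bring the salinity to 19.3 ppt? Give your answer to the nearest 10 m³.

5930 m³

Salt balance: 6,120×34.9 + V×3.2 = (6,120+V)×19.3
213,588 + 3.2V = 118,116 + 19.3V
95,472 = 16.1V
V = 5,929.94 m³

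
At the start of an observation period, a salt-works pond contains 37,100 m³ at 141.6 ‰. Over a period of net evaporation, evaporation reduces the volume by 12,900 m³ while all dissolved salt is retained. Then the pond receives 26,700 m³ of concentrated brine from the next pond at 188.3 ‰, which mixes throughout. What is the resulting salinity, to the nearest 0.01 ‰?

201.98 ‰

After evaporation: salt = 37,100×141.6 = 5,253,360; volume = 37,100 − 12,900 = 24,200 m³
After mixing: salt = 5,253,360 + 26,700×188.3 = 10,280,970; volume = 24,200 + 26,700 = 50,900 m³
S = 10,280,970 / 50,900 = 201.9837 ‰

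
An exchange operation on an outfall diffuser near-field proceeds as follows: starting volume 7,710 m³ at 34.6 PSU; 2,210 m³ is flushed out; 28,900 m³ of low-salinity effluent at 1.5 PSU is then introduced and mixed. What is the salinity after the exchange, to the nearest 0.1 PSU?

Remaining after removal: 5,500 m³ at 34.6 PSU (salt = 190,300)
After addition: salt = 190,300 + 28,900×1.5 = 233,650; volume = 34,400 m³
S = 233,650 / 34,400 = 6.7922 PSU

6.8 PSU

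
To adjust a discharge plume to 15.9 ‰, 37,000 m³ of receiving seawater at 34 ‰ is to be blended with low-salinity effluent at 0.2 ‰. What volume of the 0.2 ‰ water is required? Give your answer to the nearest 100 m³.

Salt balance: 37,000×34 + V×0.2 = (37,000+V)×15.9
1,258,000 + 0.2V = 588,300 + 15.9V
669,700 = 15.7V
V = 42,656.05 m³

42700 m³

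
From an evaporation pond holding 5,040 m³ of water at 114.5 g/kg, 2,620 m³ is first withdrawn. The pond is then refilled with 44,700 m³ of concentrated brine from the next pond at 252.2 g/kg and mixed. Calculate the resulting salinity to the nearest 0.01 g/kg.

Remaining after removal: 2,420 m³ at 114.5 g/kg (salt = 277,090)
After addition: salt = 277,090 + 44,700×252.2 = 11,550,430; volume = 47,120 m³
S = 11,550,430 / 47,120 = 245.128 g/kg

245.13 g/kg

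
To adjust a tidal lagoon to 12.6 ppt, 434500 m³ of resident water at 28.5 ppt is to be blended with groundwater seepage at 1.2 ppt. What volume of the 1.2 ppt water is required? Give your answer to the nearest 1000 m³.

Salt balance: 434,500×28.5 + V×1.2 = (434,500+V)×12.6
12,383,250 + 1.2V = 5,474,700 + 12.6V
6,908,550 = 11.4V
V = 606,013.16 m³

606000 m³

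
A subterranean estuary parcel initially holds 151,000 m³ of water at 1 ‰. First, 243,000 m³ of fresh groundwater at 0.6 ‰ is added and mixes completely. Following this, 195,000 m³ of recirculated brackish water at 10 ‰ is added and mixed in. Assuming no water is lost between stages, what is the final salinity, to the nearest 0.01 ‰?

3.81 ‰

Weighted by volume,
Initial salt = 151,000×1 = 151,000
After stage 1: salt = 151,000 + 243,000×0.6 = 296,800; volume = 394,000 m³; S = 0.753 ‰
After stage 2: salt = 296,800 + 195,000×10 = 2,246,800; volume = 589,000 m³
S = 2,246,800 / 589,000 = 3.8146 ‰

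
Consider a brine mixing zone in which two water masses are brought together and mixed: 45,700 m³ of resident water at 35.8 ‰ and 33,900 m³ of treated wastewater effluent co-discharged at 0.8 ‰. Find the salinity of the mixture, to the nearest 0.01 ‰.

Mass of salt is conserved:
salt = 45,700×35.8 + 33,900×0.8 = 1,636,060 + 27,120 = 1,663,180
volume = 45,700 + 33,900 = 79,600 m³
S = 1,663,180 / 79,600 = 20.8942 ‰

20.89 ‰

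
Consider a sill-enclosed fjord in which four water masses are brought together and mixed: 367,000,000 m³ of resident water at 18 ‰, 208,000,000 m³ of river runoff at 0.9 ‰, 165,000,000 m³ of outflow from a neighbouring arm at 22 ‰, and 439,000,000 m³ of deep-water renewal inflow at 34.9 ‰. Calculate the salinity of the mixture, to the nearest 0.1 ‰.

21.8 ‰

By conservation of dissolved salt,
salt = 367,000,000×18 + 208,000,000×0.9 + 165,000,000×22 + 439,000,000×34.9 = 6,606,000,000 + 187,200,000 + 3,630,000,000 + 15,321,100,000 = 25,744,300,000
volume = 367,000,000 + 208,000,000 + 165,000,000 + 439,000,000 = 1,179,000,000 m³
S = 25,744,300,000 / 1,179,000,000 = 21.836 ‰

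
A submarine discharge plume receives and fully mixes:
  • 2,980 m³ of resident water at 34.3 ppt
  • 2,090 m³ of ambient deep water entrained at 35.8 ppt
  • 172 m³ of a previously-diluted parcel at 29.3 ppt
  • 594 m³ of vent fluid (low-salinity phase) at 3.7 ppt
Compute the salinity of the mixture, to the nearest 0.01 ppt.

31.58 ppt

Total salt / total volume:
salt = 2,980×34.3 + 2,090×35.8 + 172×29.3 + 594×3.7 = 102,214 + 74,822 + 5,039.6 + 2,197.8 = 184,273.4
volume = 2,980 + 2,090 + 172 + 594 = 5,836 m³
S = 184,273.4 / 5,836 = 31.5753 ppt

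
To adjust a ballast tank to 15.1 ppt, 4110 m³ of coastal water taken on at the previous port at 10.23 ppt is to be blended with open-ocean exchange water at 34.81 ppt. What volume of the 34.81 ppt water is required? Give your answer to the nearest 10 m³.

1020 m³

Salt balance: 4,110×10.23 + V×34.81 = (4,110+V)×15.1
42,045.3 + 34.81V = 62,061 + 15.1V
20,015.7 = 19.71V
V = 1,015.51 m³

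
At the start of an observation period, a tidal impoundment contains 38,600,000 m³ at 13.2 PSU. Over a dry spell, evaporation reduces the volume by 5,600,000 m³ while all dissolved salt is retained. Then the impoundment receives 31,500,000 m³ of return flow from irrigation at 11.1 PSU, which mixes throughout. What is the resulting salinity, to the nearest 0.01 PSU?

After evaporation: salt = 38,600,000×13.2 = 509,520,000; volume = 38,600,000 − 5,600,000 = 33,000,000 m³
After mixing: salt = 509,520,000 + 31,500,000×11.1 = 859,170,000; volume = 33,000,000 + 31,500,000 = 64,500,000 m³
S = 859,170,000 / 64,500,000 = 13.3205 PSU

13.32 PSU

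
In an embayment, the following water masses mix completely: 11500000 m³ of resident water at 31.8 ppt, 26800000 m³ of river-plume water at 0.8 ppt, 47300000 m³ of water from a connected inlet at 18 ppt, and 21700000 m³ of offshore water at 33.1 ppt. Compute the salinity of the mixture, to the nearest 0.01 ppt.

Weighted by volume,
salt = 11,500,000×31.8 + 26,800,000×0.8 + 47,300,000×18 + 21,700,000×33.1 = 365,700,000 + 21,440,000 + 851,400,000 + 718,270,000 = 1,956,810,000
volume = 11,500,000 + 26,800,000 + 47,300,000 + 21,700,000 = 107,300,000 m³
S = 1,956,810,000 / 107,300,000 = 18.2368 ppt

18.24 ppt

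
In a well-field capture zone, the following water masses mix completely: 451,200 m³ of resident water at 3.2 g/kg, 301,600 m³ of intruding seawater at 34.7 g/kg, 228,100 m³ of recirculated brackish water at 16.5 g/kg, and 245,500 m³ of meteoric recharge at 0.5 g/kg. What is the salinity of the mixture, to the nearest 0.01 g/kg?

12.88 g/kg

Mass of salt is conserved:
salt = 451,200×3.2 + 301,600×34.7 + 228,100×16.5 + 245,500×0.5 = 1,443,840 + 10,465,520 + 3,763,650 + 122,750 = 15,795,760
volume = 451,200 + 301,600 + 228,100 + 245,500 = 1,226,400 m³
S = 15,795,760 / 1,226,400 = 12.8798 g/kg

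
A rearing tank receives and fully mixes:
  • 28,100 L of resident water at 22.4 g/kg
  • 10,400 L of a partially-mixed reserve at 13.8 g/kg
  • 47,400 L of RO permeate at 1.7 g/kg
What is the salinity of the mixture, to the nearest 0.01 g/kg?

9.94 g/kg

Conserving salt mass:
salt = 28,100×22.4 + 10,400×13.8 + 47,400×1.7 = 629,440 + 143,520 + 80,580 = 853,540
volume = 28,100 + 10,400 + 47,400 = 85,900 L
S = 853,540 / 85,900 = 9.9364 g/kg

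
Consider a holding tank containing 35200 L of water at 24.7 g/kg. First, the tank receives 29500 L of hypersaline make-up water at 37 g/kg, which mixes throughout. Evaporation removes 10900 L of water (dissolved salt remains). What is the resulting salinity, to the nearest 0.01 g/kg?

36.45 g/kg

After mixing: salt = 35,200×24.7 + 29,500×37 = 1,960,940; volume = 64,700 L
After evaporation: salt unchanged = 1,960,940; volume = 64,700 − 10,900 = 53,800 L
S = 1,960,940 / 53,800 = 36.4487 g/kg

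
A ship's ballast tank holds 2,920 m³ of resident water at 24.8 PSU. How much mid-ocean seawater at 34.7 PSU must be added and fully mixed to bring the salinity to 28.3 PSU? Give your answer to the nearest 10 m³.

1600 m³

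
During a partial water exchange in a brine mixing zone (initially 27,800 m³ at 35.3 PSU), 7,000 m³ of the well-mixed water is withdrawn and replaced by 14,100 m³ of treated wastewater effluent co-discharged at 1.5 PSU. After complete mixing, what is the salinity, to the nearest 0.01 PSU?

Remaining after removal: 20,800 m³ at 35.3 PSU (salt = 734,240)
After addition: salt = 734,240 + 14,100×1.5 = 755,390; volume = 34,900 m³
S = 755,390 / 34,900 = 21.6444 PSU

21.64 PSU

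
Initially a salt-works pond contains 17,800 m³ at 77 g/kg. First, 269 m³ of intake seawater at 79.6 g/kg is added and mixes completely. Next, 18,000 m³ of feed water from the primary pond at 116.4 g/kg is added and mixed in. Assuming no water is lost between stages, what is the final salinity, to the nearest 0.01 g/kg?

Salt balance:
Initial salt = 17,800×77 = 1,370,600
After stage 1: salt = 1,370,600 + 269×79.6 = 1,392,012.4; volume = 18,069 m³; S = 77.039 g/kg
After stage 2: salt = 1,392,012.4 + 18,000×116.4 = 3,487,212.4; volume = 36,069 m³
S = 3,487,212.4 / 36,069 = 96.6817 g/kg

96.68 g/kg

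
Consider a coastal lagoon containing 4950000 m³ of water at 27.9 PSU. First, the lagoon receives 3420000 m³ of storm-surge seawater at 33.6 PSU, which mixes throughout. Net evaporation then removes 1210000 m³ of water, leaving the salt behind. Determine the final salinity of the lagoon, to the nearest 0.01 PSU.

35.34 PSU

After mixing: salt = 4,950,000×27.9 + 3,420,000×33.6 = 253,017,000; volume = 8,370,000 m³
After evaporation: salt unchanged = 253,017,000; volume = 8,370,000 − 1,210,000 = 7,160,000 m³
S = 253,017,000 / 7,160,000 = 35.3376 PSU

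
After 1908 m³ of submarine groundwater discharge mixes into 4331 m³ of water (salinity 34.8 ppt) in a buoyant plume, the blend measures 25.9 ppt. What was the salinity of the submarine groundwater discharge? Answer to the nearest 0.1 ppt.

Salt balance: 4,331×34.8 + 1,908×S = 6,239×25.9
150,718.8 + 1,908·S = 161,590.1
S = (161,590.1 − 150,718.8) / 1,908 = 5.6977 ppt

5.7 ppt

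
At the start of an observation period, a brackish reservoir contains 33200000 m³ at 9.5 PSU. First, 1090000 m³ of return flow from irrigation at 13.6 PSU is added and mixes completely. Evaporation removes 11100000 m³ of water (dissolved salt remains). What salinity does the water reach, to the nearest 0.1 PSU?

After mixing: salt = 33,200,000×9.5 + 1,090,000×13.6 = 330,224,000; volume = 34,290,000 m³
After evaporation: salt unchanged = 330,224,000; volume = 34,290,000 − 11,100,000 = 23,190,000 m³
S = 330,224,000 / 23,190,000 = 14.2399 PSU

14.2 PSU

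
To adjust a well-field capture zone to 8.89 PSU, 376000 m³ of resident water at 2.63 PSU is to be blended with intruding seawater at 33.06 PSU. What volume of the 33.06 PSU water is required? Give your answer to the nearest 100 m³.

97400 m³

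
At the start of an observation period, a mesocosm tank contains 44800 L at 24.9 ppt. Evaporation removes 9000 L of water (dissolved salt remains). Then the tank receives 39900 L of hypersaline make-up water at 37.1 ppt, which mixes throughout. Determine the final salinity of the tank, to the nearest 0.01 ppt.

After evaporation: salt = 44,800×24.9 = 1,115,520; volume = 44,800 − 9,000 = 35,800 L
After mixing: salt = 1,115,520 + 39,900×37.1 = 2,595,810; volume = 35,800 + 39,900 = 75,700 L
S = 2,595,810 / 75,700 = 34.2908 ppt

34.29 ppt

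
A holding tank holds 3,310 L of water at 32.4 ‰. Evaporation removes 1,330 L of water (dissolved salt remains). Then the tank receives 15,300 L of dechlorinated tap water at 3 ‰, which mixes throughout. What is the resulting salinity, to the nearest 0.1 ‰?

8.9 ‰

After evaporation: salt = 3,310×32.4 = 107,244; volume = 3,310 − 1,330 = 1,980 L
After mixing: salt = 107,244 + 15,300×3 = 153,144; volume = 1,980 + 15,300 = 17,280 L
S = 153,144 / 17,280 = 8.8625 ‰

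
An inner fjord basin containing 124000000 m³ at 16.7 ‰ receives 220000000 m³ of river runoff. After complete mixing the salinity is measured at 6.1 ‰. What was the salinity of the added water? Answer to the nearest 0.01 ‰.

0.13 ‰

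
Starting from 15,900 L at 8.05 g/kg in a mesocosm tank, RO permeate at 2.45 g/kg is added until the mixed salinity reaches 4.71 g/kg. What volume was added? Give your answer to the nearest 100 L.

Salt balance: 15,900×8.05 + V×2.45 = (15,900+V)×4.71
127,995 + 2.45V = 74,889 + 4.71V
53,106 = 2.26V
V = 23,498.23 L

23500 L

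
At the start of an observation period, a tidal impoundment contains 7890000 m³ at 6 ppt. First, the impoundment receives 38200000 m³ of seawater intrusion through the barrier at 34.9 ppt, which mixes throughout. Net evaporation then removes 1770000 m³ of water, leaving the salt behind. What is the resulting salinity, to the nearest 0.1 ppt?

31.1 ppt

After mixing: salt = 7,890,000×6 + 38,200,000×34.9 = 1,380,520,000; volume = 46,090,000 m³
After evaporation: salt unchanged = 1,380,520,000; volume = 46,090,000 − 1,770,000 = 44,320,000 m³
S = 1,380,520,000 / 44,320,000 = 31.1489 ppt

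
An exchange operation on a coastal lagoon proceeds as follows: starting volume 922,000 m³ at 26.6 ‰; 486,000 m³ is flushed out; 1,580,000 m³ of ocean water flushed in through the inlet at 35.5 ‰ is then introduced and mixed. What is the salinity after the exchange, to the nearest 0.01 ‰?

33.58 ‰

Remaining after removal: 436,000 m³ at 26.6 ‰ (salt = 11,597,600)
After addition: salt = 11,597,600 + 1,580,000×35.5 = 67,687,600; volume = 2,016,000 m³
S = 67,687,600 / 2,016,000 = 33.5752 ‰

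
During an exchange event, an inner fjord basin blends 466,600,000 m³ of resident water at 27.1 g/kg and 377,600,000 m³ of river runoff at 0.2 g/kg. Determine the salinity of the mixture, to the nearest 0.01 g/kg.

15.07 g/kg

Weighted by volume,
salt = 466,600,000×27.1 + 377,600,000×0.2 = 12,644,860,000 + 75,520,000 = 12,720,380,000
volume = 466,600,000 + 377,600,000 = 844,200,000 m³
S = 12,720,380,000 / 844,200,000 = 15.068 g/kg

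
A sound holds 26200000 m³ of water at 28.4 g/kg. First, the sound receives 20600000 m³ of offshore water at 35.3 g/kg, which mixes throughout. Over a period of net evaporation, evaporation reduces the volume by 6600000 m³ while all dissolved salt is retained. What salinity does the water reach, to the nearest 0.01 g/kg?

36.60 g/kg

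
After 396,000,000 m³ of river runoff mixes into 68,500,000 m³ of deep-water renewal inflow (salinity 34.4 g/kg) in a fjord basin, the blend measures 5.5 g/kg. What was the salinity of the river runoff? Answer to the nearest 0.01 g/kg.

0.50 g/kg

Salt balance: 68,500,000×34.4 + 396,000,000×S = 464,500,000×5.5
2,356,400,000 + 396,000,000·S = 2,554,750,000
S = (2,554,750,000 − 2,356,400,000) / 396,000,000 = 0.5009 g/kg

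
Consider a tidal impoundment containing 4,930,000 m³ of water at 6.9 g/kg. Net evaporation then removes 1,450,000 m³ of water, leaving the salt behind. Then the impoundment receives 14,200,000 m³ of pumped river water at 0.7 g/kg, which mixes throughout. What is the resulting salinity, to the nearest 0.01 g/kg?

2.49 g/kg

After evaporation: salt = 4,930,000×6.9 = 34,017,000; volume = 4,930,000 − 1,450,000 = 3,480,000 m³
After mixing: salt = 34,017,000 + 14,200,000×0.7 = 43,957,000; volume = 3,480,000 + 14,200,000 = 17,680,000 m³
S = 43,957,000 / 17,680,000 = 2.4863 g/kg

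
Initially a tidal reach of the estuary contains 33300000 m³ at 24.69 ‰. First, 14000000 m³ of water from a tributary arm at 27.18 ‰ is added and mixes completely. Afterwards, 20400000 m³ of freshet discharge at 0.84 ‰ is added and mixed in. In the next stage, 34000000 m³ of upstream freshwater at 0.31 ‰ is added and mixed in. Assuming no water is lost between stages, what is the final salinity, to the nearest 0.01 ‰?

12.10 ‰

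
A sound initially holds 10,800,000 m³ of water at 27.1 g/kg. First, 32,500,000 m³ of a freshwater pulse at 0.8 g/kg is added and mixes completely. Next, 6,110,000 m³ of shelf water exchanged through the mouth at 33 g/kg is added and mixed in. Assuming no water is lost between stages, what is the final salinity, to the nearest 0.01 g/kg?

10.53 g/kg

Mass of salt is conserved:
Initial salt = 10,800,000×27.1 = 292,680,000
After stage 1: salt = 292,680,000 + 32,500,000×0.8 = 318,680,000; volume = 43,300,000 m³; S = 7.36 g/kg
After stage 2: salt = 318,680,000 + 6,110,000×33 = 520,310,000; volume = 49,410,000 m³
S = 520,310,000 / 49,410,000 = 10.5305 g/kg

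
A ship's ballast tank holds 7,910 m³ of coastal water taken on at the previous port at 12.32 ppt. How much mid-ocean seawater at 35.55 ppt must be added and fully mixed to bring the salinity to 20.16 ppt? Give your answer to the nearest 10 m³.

4030 m³

Salt balance: 7,910×12.32 + V×35.55 = (7,910+V)×20.16
97,451.2 + 35.55V = 159,465.6 + 20.16V
62,014.4 = 15.39V
V = 4,029.53 m³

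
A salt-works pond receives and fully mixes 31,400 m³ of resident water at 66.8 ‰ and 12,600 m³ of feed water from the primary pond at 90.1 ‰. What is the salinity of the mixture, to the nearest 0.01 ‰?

73.47 ‰

Conserving salt mass:
salt = 31,400×66.8 + 12,600×90.1 = 2,097,520 + 1,135,260 = 3,232,780
volume = 31,400 + 12,600 = 44,000 m³
S = 3,232,780 / 44,000 = 73.4723 ‰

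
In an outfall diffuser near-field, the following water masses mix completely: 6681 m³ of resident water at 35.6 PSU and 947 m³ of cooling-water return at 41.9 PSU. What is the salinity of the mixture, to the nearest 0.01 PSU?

36.38 PSU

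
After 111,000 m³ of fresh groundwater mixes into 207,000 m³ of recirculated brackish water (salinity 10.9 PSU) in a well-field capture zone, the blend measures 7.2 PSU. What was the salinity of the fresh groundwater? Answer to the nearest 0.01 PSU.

0.30 PSU

Salt balance: 207,000×10.9 + 111,000×S = 318,000×7.2
2,256,300 + 111,000·S = 2,289,600
S = (2,289,600 − 2,256,300) / 111,000 = 0.3 PSU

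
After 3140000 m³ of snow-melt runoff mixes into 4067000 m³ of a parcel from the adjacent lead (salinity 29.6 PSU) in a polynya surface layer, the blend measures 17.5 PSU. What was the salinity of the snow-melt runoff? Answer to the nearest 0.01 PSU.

1.83 PSU

Salt balance: 4,067,000×29.6 + 3,140,000×S = 7,207,000×17.5
120,383,200 + 3,140,000·S = 126,122,500
S = (126,122,500 − 120,383,200) / 3,140,000 = 1.8278 PSU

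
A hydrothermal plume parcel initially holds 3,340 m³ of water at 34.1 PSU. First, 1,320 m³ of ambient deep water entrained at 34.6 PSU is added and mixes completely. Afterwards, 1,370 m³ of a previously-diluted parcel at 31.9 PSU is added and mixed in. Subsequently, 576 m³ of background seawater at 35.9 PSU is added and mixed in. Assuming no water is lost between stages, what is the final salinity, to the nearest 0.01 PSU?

Mass of salt is conserved:
Initial salt = 3,340×34.1 = 113,894
After stage 1: salt = 113,894 + 1,320×34.6 = 159,566; volume = 4,660 m³; S = 34.242 PSU
After stage 2: salt = 159,566 + 1,370×31.9 = 203,269; volume = 6,030 m³; S = 33.71 PSU
After stage 3: salt = 203,269 + 576×35.9 = 223,947.4; volume = 6,606 m³
S = 223,947.4 / 6,606 = 33.9006 PSU

33.90 PSU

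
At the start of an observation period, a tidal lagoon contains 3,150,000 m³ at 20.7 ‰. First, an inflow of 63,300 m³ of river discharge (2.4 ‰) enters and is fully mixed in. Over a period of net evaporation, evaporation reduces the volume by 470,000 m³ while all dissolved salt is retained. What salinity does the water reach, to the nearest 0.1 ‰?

After mixing: salt = 3,150,000×20.7 + 63,300×2.4 = 65,356,920; volume = 3,213,300 m³
After evaporation: salt unchanged = 65,356,920; volume = 3,213,300 − 470,000 = 2,743,300 m³
S = 65,356,920 / 2,743,300 = 23.8242 ‰

23.8 ‰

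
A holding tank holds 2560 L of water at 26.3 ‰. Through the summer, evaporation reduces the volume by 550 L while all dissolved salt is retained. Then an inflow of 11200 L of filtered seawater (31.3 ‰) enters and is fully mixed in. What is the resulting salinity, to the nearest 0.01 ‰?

After evaporation: salt = 2,560×26.3 = 67,328; volume = 2,560 − 550 = 2,010 L
After mixing: salt = 67,328 + 11,200×31.3 = 417,888; volume = 2,010 + 11,200 = 13,210 L
S = 417,888 / 13,210 = 31.6342 ‰

31.63 ‰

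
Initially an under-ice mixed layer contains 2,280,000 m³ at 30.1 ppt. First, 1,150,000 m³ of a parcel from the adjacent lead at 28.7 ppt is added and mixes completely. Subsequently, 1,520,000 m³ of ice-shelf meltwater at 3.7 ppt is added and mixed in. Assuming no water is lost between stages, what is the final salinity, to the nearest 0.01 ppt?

Weighted by volume,
Initial salt = 2,280,000×30.1 = 68,628,000
After stage 1: salt = 68,628,000 + 1,150,000×28.7 = 101,633,000; volume = 3,430,000 m³; S = 29.631 ppt
After stage 2: salt = 101,633,000 + 1,520,000×3.7 = 107,257,000; volume = 4,950,000 m³
S = 107,257,000 / 4,950,000 = 21.6681 ppt

21.67 ppt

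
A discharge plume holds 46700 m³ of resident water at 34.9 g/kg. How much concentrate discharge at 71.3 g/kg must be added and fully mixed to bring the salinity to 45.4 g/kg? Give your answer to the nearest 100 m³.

18900 m³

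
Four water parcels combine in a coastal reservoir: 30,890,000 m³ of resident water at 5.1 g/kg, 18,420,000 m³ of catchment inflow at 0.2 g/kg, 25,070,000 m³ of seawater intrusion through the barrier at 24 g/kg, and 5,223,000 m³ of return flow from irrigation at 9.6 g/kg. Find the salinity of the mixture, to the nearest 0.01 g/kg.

By conservation of dissolved salt,
salt = 30,890,000×5.1 + 18,420,000×0.2 + 25,070,000×24 + 5,223,000×9.6 = 157,539,000 + 3,684,000 + 601,680,000 + 50,140,800 = 813,043,800
volume = 30,890,000 + 18,420,000 + 25,070,000 + 5,223,000 = 79,603,000 m³
S = 813,043,800 / 79,603,000 = 10.2137 g/kg

10.21 g/kg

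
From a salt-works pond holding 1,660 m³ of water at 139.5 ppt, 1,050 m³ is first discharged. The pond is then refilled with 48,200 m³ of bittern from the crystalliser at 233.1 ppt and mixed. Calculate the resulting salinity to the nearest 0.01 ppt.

231.93 ppt

Remaining after removal: 610 m³ at 139.5 ppt (salt = 85,095)
After addition: salt = 85,095 + 48,200×233.1 = 11,320,515; volume = 48,810 m³
S = 11,320,515 / 48,810 = 231.9302 ppt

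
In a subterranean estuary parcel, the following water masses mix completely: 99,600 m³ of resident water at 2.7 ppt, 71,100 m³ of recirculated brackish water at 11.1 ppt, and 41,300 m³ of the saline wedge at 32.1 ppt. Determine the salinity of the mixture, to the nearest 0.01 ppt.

By conservation of dissolved salt,
salt = 99,600×2.7 + 71,100×11.1 + 41,300×32.1 = 268,920 + 789,210 + 1,325,730 = 2,383,860
volume = 99,600 + 71,100 + 41,300 = 212,000 m³
S = 2,383,860 / 212,000 = 11.2446 ppt

11.24 ppt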